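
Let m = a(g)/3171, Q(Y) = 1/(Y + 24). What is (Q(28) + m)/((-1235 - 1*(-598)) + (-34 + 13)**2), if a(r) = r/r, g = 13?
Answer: -3223/32318832 ≈ -9.9725e-5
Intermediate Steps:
Q(Y) = 1/(24 + Y)
a(r) = 1
m = 1/3171 ≈ 0.00031536
(Q(28) + m)/((-1235 - 1*(-598)) + (-34 + 13)**2) = (1/(24 + 28) + 1/3171)/((-1235 - 1*(-598)) + (-34 + 13)**2) = (1/52 + 1/3171)/((-1235 + 598) + (-21)**2) = (1/52 + 1/3171)/(-637 + 441) = (3223/164892)/(-196) = (3223/164892)*(-1/196) = -3223/32318832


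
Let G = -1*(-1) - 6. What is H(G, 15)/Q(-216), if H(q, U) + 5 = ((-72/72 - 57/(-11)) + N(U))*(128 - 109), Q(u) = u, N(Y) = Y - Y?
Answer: -91/264 ≈ -0.34470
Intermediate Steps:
N(Y) = 0
G = -5 (G = 1 - 6 = -5)
H(q, U) = 819/11 (H(q, U) = -5 + ((-72/72 - 57/(-11)) + 0)*(128 - 109) = -5 + ((-72*1/72 - 57*(-1/11)) + 0)*19 = -5 + ((-1 + 57/11) + 0)*19 = -5 + (46/11 + 0)*19 = -5 + (46/11)*19 = -5 + 874/11 = 819/11)
H(G, 15)/Q(-216) = (819/11)/(-216) = (819/11)*(-1/216) = -91/264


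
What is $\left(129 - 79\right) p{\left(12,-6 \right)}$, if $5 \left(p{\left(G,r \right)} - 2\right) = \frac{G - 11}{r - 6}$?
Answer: $\frac{595}{6} \approx 99.167$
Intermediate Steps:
$p{\left(G,r \right)} = 2 + \frac{-11 + G}{5 \left(-6 + r\right)}$ ($p{\left(G,r \right)} = 2 + \frac{\left(G - 11\right) \frac{1}{r - 6}}{5} = 2 + \frac{\left(-11 + G\right) \frac{1}{-6 + r}}{5} = 2 + \frac{\frac{1}{-6 + r} \left(-11 + G\right)}{5} = 2 + \frac{-11 + G}{5 \left(-6 + r\right)}$)
$\left(129 - 79\right) p{\left(12,-6 \right)} = \left(129 - 79\right) \frac{-71 + 12 + 10 \left(-6\right)}{5 \left(-6 - 6\right)} = 50 \frac{-71 + 12 - 60}{5 \left(-12\right)} = 50 \cdot \frac{1}{5} \left(- \frac{1}{12}\right) \left(-119\right) = 50 \cdot \frac{119}{60} = \frac{595}{6}$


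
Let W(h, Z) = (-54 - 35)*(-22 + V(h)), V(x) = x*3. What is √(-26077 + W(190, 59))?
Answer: 29*I*√89 ≈ 273.59*I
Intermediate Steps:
V(x) = 3*x
W(h, Z) = 1958 - 267*h (W(h, Z) = (-54 - 35)*(-22 + 3*h) = -89*(-22 + 3*h) = 1958 - 267*h)
√(-26077 + W(190, 59)) = √(-26077 + (1958 - 267*190)) = √(-26077 + (1958 - 50730)) = √(-26077 - 48772) = √(-74849) = 29*I*√89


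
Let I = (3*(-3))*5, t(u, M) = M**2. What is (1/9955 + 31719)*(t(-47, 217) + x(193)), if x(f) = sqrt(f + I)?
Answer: 14868947237494/9955 + 631525292*sqrt(37)/9955 ≈ 1.4940e+9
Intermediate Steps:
I = -45 (I = -9*5 = -45)
x(f) = sqrt(-45 + f) (x(f) = sqrt(f - 45) = sqrt(-45 + f))
(1/9955 + 31719)*(t(-47, 217) + x(193)) = (1/9955 + 31719)*(217**2 + sqrt(-45 + 193)) = (1/9955 + 31719)*(47089 + sqrt(148)) = 315762646*(47089 + 2*sqrt(37))/9955 = 14868947237494/9955 + 631525292*sqrt(37)/9955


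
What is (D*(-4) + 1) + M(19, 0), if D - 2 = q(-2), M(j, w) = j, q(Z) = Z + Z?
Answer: 28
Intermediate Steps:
q(Z) = 2*Z
D = -2 (D = 2 + 2*(-2) = 2 - 4 = -2)
(D*(-4) + 1) + M(19, 0) = (-2*(-4) + 1) + 19 = (8 + 1) + 19 = 9 + 19 = 28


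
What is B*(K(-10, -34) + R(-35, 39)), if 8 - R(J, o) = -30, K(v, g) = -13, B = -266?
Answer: -6650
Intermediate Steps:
R(J, o) = 38 (R(J, o) = 8 - 1*(-30) = 8 + 30 = 38)
B*(K(-10, -34) + R(-35, 39)) = -266*(-13 + 38) = -266*25 = -6650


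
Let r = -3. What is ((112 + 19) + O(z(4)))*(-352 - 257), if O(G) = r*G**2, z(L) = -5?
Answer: -34104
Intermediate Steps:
O(G) = -3*G**2
((112 + 19) + O(z(4)))*(-352 - 257) = ((112 + 19) - 3*(-5)**2)*(-352 - 257) = (131 - 3*25)*(-609) = (131 - 75)*(-609) = 56*(-609) = -34104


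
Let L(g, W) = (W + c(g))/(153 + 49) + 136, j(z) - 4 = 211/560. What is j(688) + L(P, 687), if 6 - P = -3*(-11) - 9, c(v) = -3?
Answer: 8131231/56560 ≈ 143.76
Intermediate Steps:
j(z) = 2451/560 (j(z) = 4 + 211/560 = 2451/560)
P = -18 (P = 6 - (-3*(-11) - 9) = 6 - (33 - 9) = 6 - 1*24 = 6 - 24 = -18)
L(g, W) = 27469/202 + W/202 (L(g, W) = (W - 3)/(153 + 49) + 136 = (-3 + W)/202 + 136 = (-3 + W)*(1/202) + 136 = (-3/202 + W/202) + 136 = 27469/202 + W/202)
j(688) + L(P, 687) = 2451/560 + (27469/202 + (1/202)*687) = 2451/560 + (27469/202 + 687/202) = 2451/560 + 14078/101 = 8131231/56560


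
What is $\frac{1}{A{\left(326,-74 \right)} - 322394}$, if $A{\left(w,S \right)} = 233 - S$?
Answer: $- \frac{1}{322087} \approx -3.1048 \cdot 10^{-6}$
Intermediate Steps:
$\frac{1}{A{\left(326,-74 \right)} - 322394} = \frac{1}{\left(233 - -74\right) - 322394} = \frac{1}{\left(233 + 74\right) - 322394} = \frac{1}{307 - 322394} = \frac{1}{-322087} = - \frac{1}{322087}$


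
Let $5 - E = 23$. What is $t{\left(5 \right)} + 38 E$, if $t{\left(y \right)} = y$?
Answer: $-679$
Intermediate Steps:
$E = -18$ ($E = 5 - 23 = -18$)
$t{\left(5 \right)} + 38 E = 5 + 38 \left(-18\right) = 5 - 684 = -679$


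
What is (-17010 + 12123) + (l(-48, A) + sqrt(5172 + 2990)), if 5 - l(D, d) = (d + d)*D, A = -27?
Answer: -7474 + sqrt(8162) ≈ -7383.7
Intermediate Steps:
l(D, d) = 5 - 2*D*d (l(D, d) = 5 - (d + d)*D = 5 - 2*d*D = 5 - 2*D*d)
(-17010 + 12123) + (l(-48, A) + sqrt(5172 + 2990)) = (-17010 + 12123) + ((5 - 2*(-48)*(-27)) + sqrt(5172 + 2990)) = -4887 + ((5 - 2592) + sqrt(8162)) = -4887 + (-2587 + sqrt(8162)) = -7474 + sqrt(8162)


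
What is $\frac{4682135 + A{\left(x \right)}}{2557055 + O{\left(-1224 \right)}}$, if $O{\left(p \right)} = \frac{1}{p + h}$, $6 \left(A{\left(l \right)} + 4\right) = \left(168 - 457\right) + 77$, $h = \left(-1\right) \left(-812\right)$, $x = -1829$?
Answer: $\frac{5787070244}{3160519977} \approx 1.8311$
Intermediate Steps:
$h = 812$
$A{\left(l \right)} = - \frac{118}{3}$ ($A{\left(l \right)} = -4 + \frac{\left(168 - 457\right) + 77}{6} = -4 + \frac{-289 + 77}{6} = -4 + \frac{1}{6} \left(-212\right) = -4 - \frac{106}{3} = - \frac{118}{3}$)
$O{\left(p \right)} = \frac{1}{812 + p}$ ($O{\left(p \right)} = \frac{1}{p + 812} = \frac{1}{812 + p}$)
$\frac{4682135 + A{\left(x \right)}}{2557055 + O{\left(-1224 \right)}} = \frac{4682135 - \frac{118}{3}}{2557055 + \frac{1}{812 - 1224}} = \frac{14046287}{3 \left(2557055 + \frac{1}{-412}\right)} = \frac{14046287}{3 \left(2557055 - \frac{1}{412}\right)} = \frac{14046287}{3 \cdot \frac{1053506659}{412}} = \frac{14046287}{3} \cdot \frac{412}{1053506659} = \frac{5787070244}{3160519977}$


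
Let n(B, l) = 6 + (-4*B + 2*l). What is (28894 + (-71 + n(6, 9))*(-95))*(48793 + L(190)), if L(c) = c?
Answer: 1745705137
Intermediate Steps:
n(B, l) = 6 - 4*B + 2*l
(28894 + (-71 + n(6, 9))*(-95))*(48793 + L(190)) = (28894 + (-71 + (6 - 4*6 + 2*9))*(-95))*(48793 + 190) = (28894 + (-71 + (6 - 24 + 18))*(-95))*48983 = (28894 + (-71 + 0)*(-95))*48983 = (28894 - 71*(-95))*48983 = (28894 + 6745)*48983 = 35639*48983 = 1745705137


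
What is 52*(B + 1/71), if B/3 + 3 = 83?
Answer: 886132/71 ≈ 12481.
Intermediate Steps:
B = 240 (B = -9 + 3*83 = -9 + 249 = 240)
52*(B + 1/71) = 52*(240 + 1/71) = 52*(17041/71) = 886132/71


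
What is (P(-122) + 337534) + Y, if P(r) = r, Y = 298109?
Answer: 635521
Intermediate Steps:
(P(-122) + 337534) + Y = (-122 + 337534) + 298109 = 337412 + 298109 = 635521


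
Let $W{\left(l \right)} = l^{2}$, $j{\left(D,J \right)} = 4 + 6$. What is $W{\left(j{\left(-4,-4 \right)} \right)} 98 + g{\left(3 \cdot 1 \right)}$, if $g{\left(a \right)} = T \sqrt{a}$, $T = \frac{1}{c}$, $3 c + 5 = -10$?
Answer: $9800 - \frac{\sqrt{3}}{5} \approx 9799.7$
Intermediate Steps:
$c = -5$ ($c = - \frac{5}{3} + \frac{1}{3} \left(-10\right) = - \frac{5}{3} - \frac{10}{3} = -5$)
$j{\left(D,J \right)} = 10$
$T = - \frac{1}{5}$ ($T = \frac{1}{-5} = - \frac{1}{5} \approx -0.2$)
$g{\left(a \right)} = - \frac{\sqrt{a}}{5}$
$W{\left(j{\left(-4,-4 \right)} \right)} 98 + g{\left(3 \cdot 1 \right)} = 10^{2} \cdot 98 - \frac{\sqrt{3 \cdot 1}}{5} = 100 \cdot 98 - \frac{\sqrt{3}}{5} = 9800 - \frac{\sqrt{3}}{5}$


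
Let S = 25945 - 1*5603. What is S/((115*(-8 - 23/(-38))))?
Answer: -772996/32315 ≈ -23.921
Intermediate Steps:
S = 20342 (S = 25945 - 5603 = 20342)
S/((115*(-8 - 23/(-38)))) = 20342/((115*(-8 - 23/(-38)))) = 20342/((115*(-8 - 23*(-1/38)))) = 20342/((115*(-8 + 23/38))) = 20342/((115*(-281/38))) = 20342/(-32315/38) = 20342*(-38/32315) = -772996/32315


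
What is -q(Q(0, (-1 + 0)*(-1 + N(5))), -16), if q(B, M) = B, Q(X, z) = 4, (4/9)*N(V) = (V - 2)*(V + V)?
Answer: -4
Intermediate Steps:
N(V) = 9*V*(-2 + V)/2 (N(V) = 9*((V - 2)*(V + V))/4 = 9*((-2 + V)*(2*V))/4 = 9*(2*V*(-2 + V))/4 = 9*V*(-2 + V)/2)
-q(Q(0, (-1 + 0)*(-1 + N(5))), -16) = -1*4 = -4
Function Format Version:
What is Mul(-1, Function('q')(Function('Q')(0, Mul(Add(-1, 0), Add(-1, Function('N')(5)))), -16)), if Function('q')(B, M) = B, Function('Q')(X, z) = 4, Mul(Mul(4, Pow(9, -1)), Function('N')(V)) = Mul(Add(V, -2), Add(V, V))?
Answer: -4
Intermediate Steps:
Function('N')(V) = Mul(Rational(9, 2), V, Add(-2, V)) (Function('N')(V) = Mul(Rational(9, 4), Mul(Add(V, -2), Add(V, V))) = Mul(Rational(9, 4), Mul(Add(-2, V), Mul(2, V))) = Mul(Rational(9, 4), Mul(2, V, Add(-2, V))) = Mul(Rational(9, 2), V, Add(-2, V)))
Mul(-1, Function('q')(Function('Q')(0, Mul(Add(-1, 0), Add(-1, Function('N')(5)))), -16)) = Mul(-1, 4) = -4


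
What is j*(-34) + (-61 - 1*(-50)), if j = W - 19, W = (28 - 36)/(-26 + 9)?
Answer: 619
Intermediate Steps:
W = 8/17 (W = -8/(-17) = -8*(-1/17) = 8/17 ≈ 0.47059)
j = -315/17 (j = 8/17 - 19 = -315/17 ≈ -18.529)
j*(-34) + (-61 - 1*(-50)) = -315/17*(-34) + (-61 - 1*(-50)) = 630 + (-61 + 50) = 630 - 11 = 619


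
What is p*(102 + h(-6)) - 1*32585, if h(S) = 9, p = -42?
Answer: -37247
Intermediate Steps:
p*(102 + h(-6)) - 1*32585 = -42*(102 + 9) - 1*32585 = -42*111 - 32585 = -4662 - 32585 = -37247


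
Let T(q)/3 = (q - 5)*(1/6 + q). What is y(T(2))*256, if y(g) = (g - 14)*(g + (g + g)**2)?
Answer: -12876864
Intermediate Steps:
T(q) = 3*(-5 + q)*(1/6 + q) (T(q) = 3*((q - 5)*(1/6 + q)) = 3*((-5 + q)*(1/6 + q)) = 3*(-5 + q)*(1/6 + q))
y(g) = (-14 + g)*(g + 4*g**2) (y(g) = (-14 + g)*(g + (2*g)**2) = (-14 + g)*(g + 4*g**2))
y(T(2))*256 = ((-5/2 + 3*2**2 - 29/2*2)*(-14 - 55*(-5/2 + 3*2**2 - 29/2*2) + 4*(-5/2 + 3*2**2 - 29/2*2)**2))*256 = ((-5/2 + 3*4 - 29)*(-14 - 55*(-5/2 + 3*4 - 29) + 4*(-5/2 + 3*4 - 29)**2))*256 = ((-5/2 + 12 - 29)*(-14 - 55*(-5/2 + 12 - 29) + 4*(-5/2 + 12 - 29)**2))*256 = -39*(-14 - 55*(-39/2) + 4*(-39/2)**2)/2*256 = -39*(-14 + 2145/2 + 4*(1521/4))/2*256 = -39*(-14 + 2145/2 + 1521)/2*256 = -39/2*5159/2*256 = -201201/4*256 = -12876864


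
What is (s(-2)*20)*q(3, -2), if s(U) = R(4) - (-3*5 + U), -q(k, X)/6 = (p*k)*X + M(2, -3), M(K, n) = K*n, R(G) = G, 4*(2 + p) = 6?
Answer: 7560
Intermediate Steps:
p = -½ (p = -2 + (¼)*6 = -2 + 3/2 = -½ ≈ -0.50000)
q(k, X) = 36 + 3*X*k (q(k, X) = -6*((-k/2)*X + 2*(-3)) = -6*(-X*k/2 - 6) = -6*(-6 - X*k/2) = 36 + 3*X*k)
s(U) = 19 - U (s(U) = 4 - (-3*5 + U) = 4 - (-15 + U) = 4 + (15 - U) = 19 - U)
(s(-2)*20)*q(3, -2) = ((19 - 1*(-2))*20)*(36 + 3*(-2)*3) = ((19 + 2)*20)*(36 - 18) = (21*20)*18 = 420*18 = 7560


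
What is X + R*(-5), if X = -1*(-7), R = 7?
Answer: -28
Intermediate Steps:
X = 7
X + R*(-5) = 7 + 7*(-5) = 7 - 35 = -28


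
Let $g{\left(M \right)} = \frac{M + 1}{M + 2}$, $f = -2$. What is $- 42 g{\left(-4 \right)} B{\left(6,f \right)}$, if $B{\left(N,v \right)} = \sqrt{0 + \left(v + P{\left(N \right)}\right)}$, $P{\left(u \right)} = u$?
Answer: $-126$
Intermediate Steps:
$g{\left(M \right)} = \frac{1 + M}{2 + M}$
$B{\left(N,v \right)} = \sqrt{N + v}$ ($B{\left(N,v \right)} = \sqrt{0 + \left(v + N\right)} = \sqrt{0 + \left(N + v\right)} = \sqrt{N + v}$)
$- 42 g{\left(-4 \right)} B{\left(6,f \right)} = - 42 \frac{1 - 4}{2 - 4} \sqrt{6 - 2} = - 42 \frac{1}{-2} \left(-3\right) \sqrt{4} = - 42 \left(\left(- \frac{1}{2}\right) \left(-3\right)\right) 2 = \left(-42\right) \frac{3}{2} \cdot 2 = \left(-63\right) 2 = -126$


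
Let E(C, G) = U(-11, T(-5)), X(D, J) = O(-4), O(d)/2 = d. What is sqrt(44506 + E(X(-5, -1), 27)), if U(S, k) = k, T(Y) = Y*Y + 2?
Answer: sqrt(44533) ≈ 211.03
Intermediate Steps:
O(d) = 2*d
X(D, J) = -8 (X(D, J) = 2*(-4) = -8)
T(Y) = 2 + Y**2 (T(Y) = Y**2 + 2 = 2 + Y**2)
E(C, G) = 27 (E(C, G) = 2 + (-5)**2 = 2 + 25 = 27)
sqrt(44506 + E(X(-5, -1), 27)) = sqrt(44506 + 27) = sqrt(44533)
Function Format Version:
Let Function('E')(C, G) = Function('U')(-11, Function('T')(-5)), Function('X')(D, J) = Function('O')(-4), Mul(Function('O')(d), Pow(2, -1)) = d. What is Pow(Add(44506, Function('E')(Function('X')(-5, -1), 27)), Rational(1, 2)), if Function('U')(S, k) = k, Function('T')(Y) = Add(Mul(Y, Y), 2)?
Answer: Pow(44533, Rational(1, 2)) ≈ 211.03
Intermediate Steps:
Function('O')(d) = Mul(2, d)
Function('X')(D, J) = -8 (Function('X')(D, J) = Mul(2, -4) = -8)
Function('T')(Y) = Add(2, Pow(Y, 2)) (Function('T')(Y) = Add(Pow(Y, 2), 2) = Add(2, Pow(Y, 2)))
Function('E')(C, G) = 27 (Function('E')(C, G) = Add(2, Pow(-5, 2)) = Add(2, 25) = 27)
Pow(Add(44506, Function('E')(Function('X')(-5, -1), 27)), Rational(1, 2)) = Pow(Add(44506, 27), Rational(1, 2)) = Pow(44533, Rational(1, 2))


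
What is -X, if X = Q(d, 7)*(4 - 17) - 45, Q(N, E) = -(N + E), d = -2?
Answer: -20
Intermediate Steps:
Q(N, E) = -E - N (Q(N, E) = -(E + N) = -E - N)
X = 20 (X = (-1*7 - 1*(-2))*(4 - 17) - 45 = (-7 + 2)*(-13) - 45 = -5*(-13) - 45 = 65 - 45 = 20)
-X = -1*20 = -20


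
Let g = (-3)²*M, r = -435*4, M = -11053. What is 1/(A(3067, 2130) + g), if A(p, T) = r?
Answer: -1/101217 ≈ -9.8798e-6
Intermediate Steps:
r = -1740
A(p, T) = -1740
g = -99477 (g = (-3)²*(-11053) = 9*(-11053) = -99477)
1/(A(3067, 2130) + g) = 1/(-1740 - 99477) = 1/(-101217) = -1/101217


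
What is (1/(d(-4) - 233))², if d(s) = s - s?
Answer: 1/54289 ≈ 1.8420e-5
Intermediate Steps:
d(s) = 0
(1/(d(-4) - 233))² = (1/(0 - 233))² = (1/(-233))² = (-1/233)² = 1/54289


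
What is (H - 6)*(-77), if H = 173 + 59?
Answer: -17402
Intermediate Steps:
H = 232
(H - 6)*(-77) = (232 - 6)*(-77) = 226*(-77) = -17402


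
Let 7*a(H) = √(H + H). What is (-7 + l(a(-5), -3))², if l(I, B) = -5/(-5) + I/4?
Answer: (168 - I*√10)²/784 ≈ 35.987 - 1.3553*I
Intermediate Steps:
a(H) = √2*√H/7 (a(H) = √(H + H)/7 = √(2*H)/7 = (√2*√H)/7 = √2*√H/7)
l(I, B) = 1 + I/4 (l(I, B) = -5*(-⅕) + I*(¼) = 1 + I/4)
(-7 + l(a(-5), -3))² = (-7 + (1 + (√2*√(-5)/7)/4))² = (-7 + (1 + (√2*(I*√5)/7)/4))² = (-7 + (1 + (I*√10/7)/4))² = (-7 + (1 + I*√10/28))² = (-6 + I*√10/28)²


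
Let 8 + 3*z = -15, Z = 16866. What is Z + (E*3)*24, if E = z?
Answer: 16314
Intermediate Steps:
z = -23/3 (z = -8/3 + (⅓)*(-15) = -8/3 - 5 = -23/3 ≈ -7.6667)
E = -23/3 ≈ -7.6667
Z + (E*3)*24 = 16866 - 23/3*3*24 = 16866 - 23*24 = 16866 - 552 = 16314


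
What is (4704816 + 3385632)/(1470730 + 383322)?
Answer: 2022612/463513 ≈ 4.3637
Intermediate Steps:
(4704816 + 3385632)/(1470730 + 383322) = 8090448/1854052 = 8090448*(1/1854052) = 2022612/463513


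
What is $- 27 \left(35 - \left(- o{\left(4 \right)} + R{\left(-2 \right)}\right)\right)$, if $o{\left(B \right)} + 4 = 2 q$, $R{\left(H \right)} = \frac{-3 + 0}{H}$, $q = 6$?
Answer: $- \frac{2241}{2} \approx -1120.5$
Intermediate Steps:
$R{\left(H \right)} = - \frac{3}{H}$
$o{\left(B \right)} = 8$ ($o{\left(B \right)} = -4 + 2 \cdot 6 = -4 + 12 = 8$)
$- 27 \left(35 - \left(- o{\left(4 \right)} + R{\left(-2 \right)}\right)\right) = - 27 \left(35 + \left(8 - - \frac{3}{-2}\right)\right) = - 27 \left(35 + \left(8 - \left(-3\right) \left(- \frac{1}{2}\right)\right)\right) = - 27 \left(35 + \left(8 - \frac{3}{2}\right)\right) = - 27 \left(35 + \frac{13}{2}\right) = \left(-27\right) \frac{83}{2} = - \frac{2241}{2}$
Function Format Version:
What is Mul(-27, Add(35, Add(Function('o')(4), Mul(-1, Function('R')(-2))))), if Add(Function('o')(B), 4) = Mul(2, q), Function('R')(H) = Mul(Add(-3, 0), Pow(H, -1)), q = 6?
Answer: Rational(-2241, 2) ≈ -1120.5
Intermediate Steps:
Function('R')(H) = Mul(-3, Pow(H, -1))
Function('o')(B) = 8 (Function('o')(B) = Add(-4, Mul(2, 6)) = Add(-4, 12) = 8)
Mul(-27, Add(35, Add(Function('o')(4), Mul(-1, Function('R')(-2))))) = Mul(-27, Add(35, Add(8, Mul(-1, Mul(-3, Pow(-2, -1)))))) = Mul(-27, Add(35, Add(8, Mul(-1, Mul(-3, Rational(-1, 2)))))) = Mul(-27, Add(35, Add(8, Mul(-1, Rational(3, 2))))) = Mul(-27, Add(35, Add(8, Rational(-3, 2)))) = Mul(-27, Add(35, Rational(13, 2))) = Mul(-27, Rational(83, 2)) = Rational(-2241, 2)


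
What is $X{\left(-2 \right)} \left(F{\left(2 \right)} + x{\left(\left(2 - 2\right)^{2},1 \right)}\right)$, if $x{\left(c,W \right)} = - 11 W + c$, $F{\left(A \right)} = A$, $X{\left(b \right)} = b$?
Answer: $18$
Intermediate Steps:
$x{\left(c,W \right)} = c - 11 W$
$X{\left(-2 \right)} \left(F{\left(2 \right)} + x{\left(\left(2 - 2\right)^{2},1 \right)}\right) = - 2 \left(2 + \left(\left(2 - 2\right)^{2} - 11\right)\right) = - 2 \left(2 - \left(11 - 0^{2}\right)\right) = - 2 \left(2 + \left(0 - 11\right)\right) = - 2 \left(2 - 11\right) = \left(-2\right) \left(-9\right) = 18$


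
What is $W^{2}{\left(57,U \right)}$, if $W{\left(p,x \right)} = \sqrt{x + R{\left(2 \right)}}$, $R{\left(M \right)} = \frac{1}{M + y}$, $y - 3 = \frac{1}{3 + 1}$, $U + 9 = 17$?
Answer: $\frac{172}{21} \approx 8.1905$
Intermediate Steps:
$U = 8$ ($U = -9 + 17 = 8$)
$y = \frac{13}{4}$ ($y = 3 + \frac{1}{3 + 1} = 3 + \frac{1}{4} = \frac{13}{4} \approx 3.25$)
$R{\left(M \right)} = \frac{1}{\frac{13}{4} + M}$ ($R{\left(M \right)} = \frac{1}{M + \frac{13}{4}} = \frac{1}{\frac{13}{4} + M}$)
$W{\left(p,x \right)} = \sqrt{\frac{4}{21} + x}$ ($W{\left(p,x \right)} = \sqrt{x + \frac{4}{13 + 4 \cdot 2}} = \sqrt{x + \frac{4}{13 + 8}} = \sqrt{x + \frac{4}{21}} = \sqrt{\frac{4}{21} + x}$)
$W^{2}{\left(57,U \right)} = \left(\frac{\sqrt{84 + 441 \cdot 8}}{21}\right)^{2} = \left(\frac{\sqrt{84 + 3528}}{21}\right)^{2} = \left(\frac{\sqrt{3612}}{21}\right)^{2} = \left(\frac{2 \sqrt{903}}{21}\right)^{2} = \frac{172}{21}$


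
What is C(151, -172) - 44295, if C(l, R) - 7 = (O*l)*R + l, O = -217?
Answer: 5591787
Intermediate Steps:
C(l, R) = 7 + l - 217*R*l (C(l, R) = 7 + ((-217*l)*R + l) = 7 + (-217*R*l + l) = 7 + (l - 217*R*l) = 7 + l - 217*R*l)
C(151, -172) - 44295 = (7 + 151 - 217*(-172)*151) - 44295 = (7 + 151 + 5635924) - 44295 = 5636082 - 44295 = 5591787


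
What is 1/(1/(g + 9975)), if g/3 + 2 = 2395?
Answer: 17154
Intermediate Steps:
g = 7179 (g = -6 + 3*2395 = -6 + 7185 = 7179)
1/(1/(g + 9975)) = 1/(1/(7179 + 9975)) = 1/(1/17154) = 17154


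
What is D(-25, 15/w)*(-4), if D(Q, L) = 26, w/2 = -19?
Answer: -104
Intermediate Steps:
w = -38 (w = 2*(-19) = -38)
D(-25, 15/w)*(-4) = 26*(-4) = -104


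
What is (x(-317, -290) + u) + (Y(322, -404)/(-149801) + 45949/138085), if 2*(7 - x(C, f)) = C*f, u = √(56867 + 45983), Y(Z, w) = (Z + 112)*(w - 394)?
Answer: -950598982064061/20685271085 + 55*√34 ≈ -45635.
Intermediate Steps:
Y(Z, w) = (-394 + w)*(112 + Z) (Y(Z, w) = (112 + Z)*(-394 + w) = (-394 + w)*(112 + Z))
u = 55*√34 (u = √102850 = 55*√34 ≈ 320.70)
x(C, f) = 7 - C*f/2
(x(-317, -290) + u) + (Y(322, -404)/(-149801) + 45949/138085) = ((7 - ½*(-317)*(-290)) + 55*√34) + ((-44128 - 394*322 + 112*(-404) + 322*(-404))/(-149801) + 45949/138085) = ((7 - 45965) + 55*√34) + ((-44128 - 126868 - 45248 - 130088)*(-1/149801) + 45949*(1/138085)) = (-45958 + 55*√34) + (-346332*(-1/149801) + 45949/138085) = (-45958 + 55*√34) + (346332/149801 + 45949/138085) = (-45958 + 55*√34) + 54706460369/20685271085 = -950598982064061/20685271085 + 55*√34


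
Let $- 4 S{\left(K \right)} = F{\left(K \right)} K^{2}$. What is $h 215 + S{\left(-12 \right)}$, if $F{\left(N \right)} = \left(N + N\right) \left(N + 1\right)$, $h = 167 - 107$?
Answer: $3396$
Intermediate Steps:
$h = 60$ ($h = 167 - 107 = 60$)
$F{\left(N \right)} = 2 N \left(1 + N\right)$
$S{\left(K \right)} = - \frac{K^{3} \left(1 + K\right)}{2}$ ($S{\left(K \right)} = - \frac{2 K \left(1 + K\right) K^{2}}{4} = - \frac{2 K^{3} \left(1 + K\right)}{4} = - \frac{K^{3} \left(1 + K\right)}{2}$)
$h 215 + S{\left(-12 \right)} = 60 \cdot 215 + \frac{\left(-12\right)^{3} \left(-1 - -12\right)}{2} = 12900 + \frac{1}{2} \left(-1728\right) \left(-1 + 12\right) = 12900 + \frac{1}{2} \left(-1728\right) 11 = 12900 - 9504 = 3396$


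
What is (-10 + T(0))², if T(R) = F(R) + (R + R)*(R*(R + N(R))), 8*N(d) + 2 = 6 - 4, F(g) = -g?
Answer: 100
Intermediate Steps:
N(d) = 0 (N(d) = -¼ + (6 - 4)/8 = -¼ + (⅛)*2 = -¼ + ¼ = 0)
T(R) = -R + 2*R³ (T(R) = -R + (R + R)*(R*(R + 0)) = -R + (2*R)*(R*R) = -R + (2*R)*R² = -R + 2*R³)
(-10 + T(0))² = (-10 + (-1*0 + 2*0³))² = (-10 + (0 + 2*0))² = (-10 + (0 + 0))² = (-10 + 0)² = (-10)² = 100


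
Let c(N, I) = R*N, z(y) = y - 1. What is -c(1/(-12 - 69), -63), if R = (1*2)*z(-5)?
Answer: -4/27 ≈ -0.14815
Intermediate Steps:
z(y) = -1 + y
R = -12 (R = (1*2)*(-1 - 5) = 2*(-6) = -12)
c(N, I) = -12*N
-c(1/(-12 - 69), -63) = -(-12)/(-12 - 69) = -(-12)/(-81) = -(-12)*(-1)/81 = -1*4/27 = -4/27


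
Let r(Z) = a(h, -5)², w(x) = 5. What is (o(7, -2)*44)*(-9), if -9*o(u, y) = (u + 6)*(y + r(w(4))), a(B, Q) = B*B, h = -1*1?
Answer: -572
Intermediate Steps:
h = -1
a(B, Q) = B²
r(Z) = 1 (r(Z) = ((-1)²)² = 1² = 1)
o(u, y) = -(1 + y)*(6 + u)/9 (o(u, y) = -(u + 6)*(y + 1)/9 = -(6 + u)*(1 + y)/9 = -(1 + y)*(6 + u)/9)
(o(7, -2)*44)*(-9) = ((-⅔ - ⅔*(-2) - ⅑*7 - ⅑*7*(-2))*44)*(-9) = ((-⅔ + 4/3 - 7/9 + 14/9)*44)*(-9) = ((13/9)*44)*(-9) = (572/9)*(-9) = -572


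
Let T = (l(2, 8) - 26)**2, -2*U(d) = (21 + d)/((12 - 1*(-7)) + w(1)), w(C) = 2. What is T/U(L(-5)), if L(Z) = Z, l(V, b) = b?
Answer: -1701/2 ≈ -850.50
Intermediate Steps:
U(d) = -1/2 - d/42 (U(d) = -(21 + d)/(2*((12 - 1*(-7)) + 2)) = -(21 + d)/(2*((12 + 7) + 2)) = -(21 + d)/(2*(19 + 2)) = -(21 + d)/(2*21) = -(1 + d/21)/2 = -1/2 - d/42)
T = 324 (T = (8 - 26)**2 = (-18)**2 = 324)
T/U(L(-5)) = 324/(-1/2 - 1/42*(-5)) = 324/(-1/2 + 5/42) = 324/(-8/21) = 324*(-21/8) = -1701/2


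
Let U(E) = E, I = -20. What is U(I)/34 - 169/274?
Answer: -5613/4658 ≈ -1.2050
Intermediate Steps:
U(I)/34 - 169/274 = -20/34 - 169/274 = -20*1/34 - 169*1/274 = -10/17 - 169/274 = -5613/4658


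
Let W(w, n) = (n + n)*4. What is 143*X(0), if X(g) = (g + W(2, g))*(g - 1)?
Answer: 0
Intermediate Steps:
W(w, n) = 8*n (W(w, n) = (2*n)*4 = 8*n)
X(g) = 9*g*(-1 + g) (X(g) = (g + 8*g)*(g - 1) = (9*g)*(-1 + g) = 9*g*(-1 + g))
143*X(0) = 143*(9*0*(-1 + 0)) = 143*(9*0*(-1)) = 143*0 = 0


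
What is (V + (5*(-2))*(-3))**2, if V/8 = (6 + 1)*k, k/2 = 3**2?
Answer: 1077444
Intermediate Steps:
k = 18 (k = 2*3**2 = 2*9 = 18)
V = 1008 (V = 8*((6 + 1)*18) = 8*(7*18) = 8*126 = 1008)
(V + (5*(-2))*(-3))**2 = (1008 + (5*(-2))*(-3))**2 = (1008 - 10*(-3))**2 = (1008 + 30)**2 = 1038**2 = 1077444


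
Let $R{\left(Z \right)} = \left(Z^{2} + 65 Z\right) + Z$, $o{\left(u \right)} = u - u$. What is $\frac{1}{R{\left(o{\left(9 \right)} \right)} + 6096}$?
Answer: $\frac{1}{6096} \approx 0.00016404$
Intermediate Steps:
$o{\left(u \right)} = 0$
$R{\left(Z \right)} = Z^{2} + 66 Z$
$\frac{1}{R{\left(o{\left(9 \right)} \right)} + 6096} = \frac{1}{0 \left(66 + 0\right) + 6096} = \frac{1}{0 \cdot 66 + 6096} = \frac{1}{0 + 6096} = \frac{1}{6096}$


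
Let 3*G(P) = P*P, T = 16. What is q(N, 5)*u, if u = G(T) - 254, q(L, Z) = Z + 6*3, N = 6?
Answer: -11638/3 ≈ -3879.3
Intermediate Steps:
G(P) = P**2/3 (G(P) = (P*P)/3 = P**2/3)
q(L, Z) = 18 + Z (q(L, Z) = Z + 18 = 18 + Z)
u = -506/3 (u = (1/3)*16**2 - 254 = (1/3)*256 - 254 = 256/3 - 254 = -506/3 ≈ -168.67)
q(N, 5)*u = (18 + 5)*(-506/3) = 23*(-506/3) = -11638/3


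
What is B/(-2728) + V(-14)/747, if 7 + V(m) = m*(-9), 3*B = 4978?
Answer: -457445/1018908 ≈ -0.44896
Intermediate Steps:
B = 4978/3 (B = (⅓)*4978 = 4978/3 ≈ 1659.3)
V(m) = -7 - 9*m (V(m) = -7 + m*(-9) = -7 - 9*m)
B/(-2728) + V(-14)/747 = (4978/3)/(-2728) + (-7 - 9*(-14))/747 = (4978/3)*(-1/2728) + (-7 + 126)*(1/747) = -2489/4092 + 119*(1/747) = -2489/4092 + 119/747 = -457445/1018908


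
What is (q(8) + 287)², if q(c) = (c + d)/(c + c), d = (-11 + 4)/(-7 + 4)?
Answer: 190633249/2304 ≈ 82740.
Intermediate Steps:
d = 7/3 (d = -7/(-3) = -7*(-⅓) = 7/3 ≈ 2.3333)
q(c) = (7/3 + c)/(2*c) (q(c) = (c + 7/3)/(c + c) = (7/3 + c)/((2*c)) = (7/3 + c)*(1/(2*c)) = (7/3 + c)/(2*c))
(q(8) + 287)² = ((⅙)*(7 + 3*8)/8 + 287)² = ((⅙)*(⅛)*(7 + 24) + 287)² = ((⅙)*(⅛)*31 + 287)² = (31/48 + 287)² = (13807/48)² = 190633249/2304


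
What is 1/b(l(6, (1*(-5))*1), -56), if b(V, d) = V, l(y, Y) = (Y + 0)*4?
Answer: -1/20 ≈ -0.050000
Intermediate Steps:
l(y, Y) = 4*Y (l(y, Y) = Y*4 = 4*Y)
1/b(l(6, (1*(-5))*1), -56) = 1/(4*((1*(-5))*1)) = 1/(4*(-5*1)) = 1/(4*(-5)) = 1/(-20) = -1/20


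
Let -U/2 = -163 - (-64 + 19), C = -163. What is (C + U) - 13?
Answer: 60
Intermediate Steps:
U = 236 (U = -2*(-163 - (-64 + 19)) = -2*(-163 - 1*(-45)) = -2*(-163 + 45) = -2*(-118) = 236)
(C + U) - 13 = (-163 + 236) - 13 = 73 - 13 = 60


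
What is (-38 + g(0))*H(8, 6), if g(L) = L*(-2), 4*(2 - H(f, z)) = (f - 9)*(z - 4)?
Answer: -95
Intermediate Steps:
H(f, z) = 2 - (-9 + f)*(-4 + z)/4 (H(f, z) = 2 - (f - 9)*(z - 4)/4 = 2 - (-9 + f)*(-4 + z)/4)
g(L) = -2*L
(-38 + g(0))*H(8, 6) = (-38 - 2*0)*(-7 + 8 + (9/4)*6 - 1/4*8*6) = (-38 + 0)*(-7 + 8 + 27/2 - 12) = -38*5/2 = -95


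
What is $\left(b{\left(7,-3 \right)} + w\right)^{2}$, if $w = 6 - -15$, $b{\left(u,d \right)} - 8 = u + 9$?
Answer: $2025$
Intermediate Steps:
$b{\left(u,d \right)} = 17 + u$ ($b{\left(u,d \right)} = 8 + \left(u + 9\right) = 8 + \left(9 + u\right) = 17 + u$)
$w = 21$ ($w = 6 + 15 = 21$)
$\left(b{\left(7,-3 \right)} + w\right)^{2} = \left(\left(17 + 7\right) + 21\right)^{2} = \left(24 + 21\right)^{2} = 45^{2} = 2025$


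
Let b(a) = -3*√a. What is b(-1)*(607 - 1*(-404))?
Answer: -3033*I ≈ -3033.0*I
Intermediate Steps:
b(-1)*(607 - 1*(-404)) = (-3*I)*(607 - 1*(-404)) = (-3*I)*(607 + 404) = -3*I*1011 = -3033*I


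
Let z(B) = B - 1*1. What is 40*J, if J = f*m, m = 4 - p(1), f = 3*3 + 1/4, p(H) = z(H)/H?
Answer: 1480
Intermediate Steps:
z(B) = -1 + B (z(B) = B - 1 = -1 + B)
p(H) = (-1 + H)/H
f = 37/4 (f = 9 + ¼ = 37/4 ≈ 9.2500)
m = 4 (m = 4 - (-1 + 1)/1 = 4 - 0 = 4 - 1*0 = 4 + 0 = 4)
J = 37 (J = (37/4)*4 = 37)
40*J = 40*37 = 1480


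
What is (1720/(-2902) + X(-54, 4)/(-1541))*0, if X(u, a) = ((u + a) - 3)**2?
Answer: 0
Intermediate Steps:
X(u, a) = (-3 + a + u)**2 (X(u, a) = ((a + u) - 3)**2 = (-3 + a + u)**2)
(1720/(-2902) + X(-54, 4)/(-1541))*0 = (1720/(-2902) + (-3 + 4 - 54)**2/(-1541))*0 = (1720*(-1/2902) + (-53)**2*(-1/1541))*0 = (-860/1451 + 2809*(-1/1541))*0 = (-860/1451 - 2809/1541)*0 = -5401119/2235991*0 = 0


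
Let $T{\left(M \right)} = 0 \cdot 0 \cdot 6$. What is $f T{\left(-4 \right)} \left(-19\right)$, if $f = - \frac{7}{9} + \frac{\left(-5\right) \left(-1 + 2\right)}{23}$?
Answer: $0$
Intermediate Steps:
$T{\left(M \right)} = 0$ ($T{\left(M \right)} = 0 \cdot 6 = 0$)
$f = - \frac{206}{207}$ ($f = \left(-7\right) \frac{1}{9} + \left(-5\right) 1 \cdot \frac{1}{23} = - \frac{7}{9} - \frac{5}{23} = - \frac{206}{207} \approx -0.99517$)
$f T{\left(-4 \right)} \left(-19\right) = \left(- \frac{206}{207}\right) 0 \left(-19\right) = 0 \left(-19\right) = 0$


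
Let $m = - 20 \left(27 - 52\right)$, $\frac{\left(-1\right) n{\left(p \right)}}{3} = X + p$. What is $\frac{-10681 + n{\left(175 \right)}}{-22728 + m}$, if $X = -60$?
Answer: $\frac{5513}{11114} \approx 0.49604$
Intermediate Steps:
$n{\left(p \right)} = 180 - 3 p$ ($n{\left(p \right)} = - 3 \left(-60 + p\right) = 180 - 3 p$)
$m = 500$ ($m = \left(-20\right) \left(-25\right) = 500$)
$\frac{-10681 + n{\left(175 \right)}}{-22728 + m} = \frac{-10681 + \left(180 - 525\right)}{-22728 + 500} = \frac{-10681 + \left(180 - 525\right)}{-22228} = \left(-10681 - 345\right) \left(- \frac{1}{22228}\right) = \left(-11026\right) \left(- \frac{1}{22228}\right) = \frac{5513}{11114}$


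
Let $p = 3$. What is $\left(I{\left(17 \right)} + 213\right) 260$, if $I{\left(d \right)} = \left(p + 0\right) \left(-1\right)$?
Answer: $54600$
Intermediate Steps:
$I{\left(d \right)} = -3$ ($I{\left(d \right)} = \left(3 + 0\right) \left(-1\right) = 3 \left(-1\right) = -3$)
$\left(I{\left(17 \right)} + 213\right) 260 = \left(-3 + 213\right) 260 = 210 \cdot 260 = 54600$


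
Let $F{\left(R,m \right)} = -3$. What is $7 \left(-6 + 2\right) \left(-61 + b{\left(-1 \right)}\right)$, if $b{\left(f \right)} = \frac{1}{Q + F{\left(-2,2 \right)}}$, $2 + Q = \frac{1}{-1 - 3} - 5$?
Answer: $\frac{70140}{41} \approx 1710.7$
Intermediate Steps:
$Q = - \frac{29}{4}$ ($Q = -2 + \left(\frac{1}{-1 - 3} - 5\right) = -2 - \left(5 - \frac{1}{-4}\right) = -2 - \frac{21}{4} = - \frac{29}{4} \approx -7.25$)
$b{\left(f \right)} = - \frac{4}{41}$ ($b{\left(f \right)} = \frac{1}{- \frac{29}{4} - 3} = \frac{1}{- \frac{41}{4}} = - \frac{4}{41}$)
$7 \left(-6 + 2\right) \left(-61 + b{\left(-1 \right)}\right) = 7 \left(-6 + 2\right) \left(-61 - \frac{4}{41}\right) = 7 \left(-4\right) \left(- \frac{2505}{41}\right) = \left(-28\right) \left(- \frac{2505}{41}\right) = \frac{70140}{41}$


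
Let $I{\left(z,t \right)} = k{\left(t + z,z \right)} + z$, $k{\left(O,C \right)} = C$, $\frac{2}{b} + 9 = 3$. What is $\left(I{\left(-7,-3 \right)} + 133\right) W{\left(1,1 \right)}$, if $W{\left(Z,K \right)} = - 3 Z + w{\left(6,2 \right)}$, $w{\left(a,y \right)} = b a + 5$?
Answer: $0$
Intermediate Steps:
$b = - \frac{1}{3}$ ($b = \frac{2}{-9 + 3} = \frac{2}{-6} = 2 \left(- \frac{1}{6}\right) = - \frac{1}{3} \approx -0.33333$)
$w{\left(a,y \right)} = 5 - \frac{a}{3}$ ($w{\left(a,y \right)} = - \frac{a}{3} + 5 = 5 - \frac{a}{3}$)
$I{\left(z,t \right)} = 2 z$ ($I{\left(z,t \right)} = z + z = 2 z$)
$W{\left(Z,K \right)} = 3 - 3 Z$ ($W{\left(Z,K \right)} = - 3 Z + \left(5 - 2\right) = - 3 Z + 3 = 3 - 3 Z$)
$\left(I{\left(-7,-3 \right)} + 133\right) W{\left(1,1 \right)} = \left(2 \left(-7\right) + 133\right) \left(3 - 3\right) = \left(-14 + 133\right) \left(3 - 3\right) = 119 \cdot 0 = 0$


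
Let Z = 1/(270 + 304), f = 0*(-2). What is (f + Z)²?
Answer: 1/329476 ≈ 3.0351e-6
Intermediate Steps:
f = 0
Z = 1/574 ≈ 0.0017422
(f + Z)² = (0 + 1/574)² = (1/574)² = 1/329476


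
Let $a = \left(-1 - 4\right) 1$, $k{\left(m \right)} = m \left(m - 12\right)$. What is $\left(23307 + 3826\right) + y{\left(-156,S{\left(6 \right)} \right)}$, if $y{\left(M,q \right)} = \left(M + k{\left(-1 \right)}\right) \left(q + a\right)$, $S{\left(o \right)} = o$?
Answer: $26990$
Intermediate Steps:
$k{\left(m \right)} = m \left(-12 + m\right)$
$a = -5$ ($a = \left(-5\right) 1 = -5$)
$y{\left(M,q \right)} = \left(-5 + q\right) \left(13 + M\right)$ ($y{\left(M,q \right)} = \left(M - \left(-12 - 1\right)\right) \left(q - 5\right) = \left(M - -13\right) \left(-5 + q\right) = \left(M + 13\right) \left(-5 + q\right) = \left(13 + M\right) \left(-5 + q\right) = \left(-5 + q\right) \left(13 + M\right)$)
$\left(23307 + 3826\right) + y{\left(-156,S{\left(6 \right)} \right)} = \left(23307 + 3826\right) - 143 = 27133 + \left(-65 + 780 + 78 - 936\right) = 27133 - 143 = 26990$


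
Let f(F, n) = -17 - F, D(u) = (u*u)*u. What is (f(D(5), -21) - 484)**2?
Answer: 391876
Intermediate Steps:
D(u) = u**3 (D(u) = u**2*u = u**3)
(f(D(5), -21) - 484)**2 = ((-17 - 1*5**3) - 484)**2 = ((-17 - 1*125) - 484)**2 = ((-17 - 125) - 484)**2 = (-142 - 484)**2 = (-626)**2 = 391876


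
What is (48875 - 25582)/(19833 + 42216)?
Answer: 23293/62049 ≈ 0.37540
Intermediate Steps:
(48875 - 25582)/(19833 + 42216) = 23293/62049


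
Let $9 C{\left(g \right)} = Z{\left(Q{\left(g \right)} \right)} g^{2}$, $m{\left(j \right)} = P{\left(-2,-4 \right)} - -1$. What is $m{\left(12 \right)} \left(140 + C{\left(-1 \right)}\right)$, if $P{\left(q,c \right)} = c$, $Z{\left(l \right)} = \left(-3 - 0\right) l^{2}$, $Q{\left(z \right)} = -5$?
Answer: $-395$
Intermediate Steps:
$Z{\left(l \right)} = - 3 l^{2}$ ($Z{\left(l \right)} = \left(-3 + 0\right) l^{2} = - 3 l^{2}$)
$m{\left(j \right)} = -3$ ($m{\left(j \right)} = -4 - -1 = -4 + 1 = -3$)
$C{\left(g \right)} = - \frac{25 g^{2}}{3}$ ($C{\left(g \right)} = \frac{- 3 \left(-5\right)^{2} g^{2}}{9} = \frac{\left(-3\right) 25 g^{2}}{9} = \frac{\left(-75\right) g^{2}}{9} = - \frac{25 g^{2}}{3}$)
$m{\left(12 \right)} \left(140 + C{\left(-1 \right)}\right) = - 3 \left(140 - \frac{25 \left(-1\right)^{2}}{3}\right) = - 3 \left(140 - \frac{25}{3}\right) = \left(-3\right) \frac{395}{3} = -395$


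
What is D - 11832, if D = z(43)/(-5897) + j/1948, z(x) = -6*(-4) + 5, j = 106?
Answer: -67958913801/5743678 ≈ -11832.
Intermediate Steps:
z(x) = 29 (z(x) = 24 + 5 = 29)
D = 284295/5743678 (D = 29/(-5897) + 106/1948 = 29*(-1/5897) + 106*(1/1948) = -29/5897 + 53/974 = 284295/5743678 ≈ 0.049497)
D - 11832 = 284295/5743678 - 11832 = -67958913801/5743678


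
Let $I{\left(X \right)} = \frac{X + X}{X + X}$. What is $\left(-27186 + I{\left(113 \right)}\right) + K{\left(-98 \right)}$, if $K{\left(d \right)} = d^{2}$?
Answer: $-17581$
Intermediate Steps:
$I{\left(X \right)} = 1$ ($I{\left(X \right)} = \frac{2 X}{2 X} = 2 X \frac{1}{2 X} = 1$)
$\left(-27186 + I{\left(113 \right)}\right) + K{\left(-98 \right)} = \left(-27186 + 1\right) + \left(-98\right)^{2} = -27185 + 9604 = -17581$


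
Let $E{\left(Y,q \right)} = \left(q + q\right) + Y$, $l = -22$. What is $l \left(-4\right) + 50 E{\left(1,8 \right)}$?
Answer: $938$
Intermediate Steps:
$E{\left(Y,q \right)} = Y + 2 q$ ($E{\left(Y,q \right)} = 2 q + Y = Y + 2 q$)
$l \left(-4\right) + 50 E{\left(1,8 \right)} = \left(-22\right) \left(-4\right) + 50 \left(1 + 2 \cdot 8\right) = 88 + 50 \left(1 + 16\right) = 88 + 50 \cdot 17 = 88 + 850 = 938$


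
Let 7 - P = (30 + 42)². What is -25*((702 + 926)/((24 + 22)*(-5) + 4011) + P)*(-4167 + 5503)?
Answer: 653725140600/3781 ≈ 1.7290e+8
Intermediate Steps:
P = -5177 (P = 7 - (30 + 42)² = 7 - 1*72² = 7 - 1*5184 = 7 - 5184 = -5177)
-25*((702 + 926)/((24 + 22)*(-5) + 4011) + P)*(-4167 + 5503) = -25*((702 + 926)/((24 + 22)*(-5) + 4011) - 5177)*(-4167 + 5503) = -25*(1628/(46*(-5) + 4011) - 5177)*1336 = -25*(1628/(-230 + 4011) - 5177)*1336 = -25*(1628/3781 - 5177)*1336 = -(-489315225)*1336/3781 = -25*(-26149005624/3781) = 653725140600/3781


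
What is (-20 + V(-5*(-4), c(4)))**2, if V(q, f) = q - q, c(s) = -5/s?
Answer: 400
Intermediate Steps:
V(q, f) = 0
(-20 + V(-5*(-4), c(4)))**2 = (-20 + 0)**2 = (-20)**2 = 400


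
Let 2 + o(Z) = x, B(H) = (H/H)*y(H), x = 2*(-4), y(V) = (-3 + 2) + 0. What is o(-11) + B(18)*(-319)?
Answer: 309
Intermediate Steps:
y(V) = -1 (y(V) = -1 + 0 = -1)
x = -8
B(H) = -1 (B(H) = (H/H)*(-1) = 1*(-1) = -1)
o(Z) = -10 (o(Z) = -2 - 8 = -10)
o(-11) + B(18)*(-319) = -10 - 1*(-319) = -10 + 319 = 309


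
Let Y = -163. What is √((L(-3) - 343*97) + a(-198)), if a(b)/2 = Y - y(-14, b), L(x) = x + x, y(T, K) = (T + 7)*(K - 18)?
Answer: I*√36627 ≈ 191.38*I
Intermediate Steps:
y(T, K) = (-18 + K)*(7 + T) (y(T, K) = (7 + T)*(-18 + K) = (-18 + K)*(7 + T))
L(x) = 2*x
a(b) = -578 + 14*b (a(b) = 2*(-163 - (-126 - 18*(-14) + 7*b + b*(-14))) = 2*(-163 - (-126 + 252 + 7*b - 14*b)) = 2*(-163 - (126 - 7*b)) = 2*(-163 + (-126 + 7*b)) = 2*(-289 + 7*b) = -578 + 14*b)
√((L(-3) - 343*97) + a(-198)) = √((2*(-3) - 343*97) + (-578 + 14*(-198))) = √((-6 - 33271) + (-578 - 2772)) = √(-33277 - 3350) = √(-36627) = I*√36627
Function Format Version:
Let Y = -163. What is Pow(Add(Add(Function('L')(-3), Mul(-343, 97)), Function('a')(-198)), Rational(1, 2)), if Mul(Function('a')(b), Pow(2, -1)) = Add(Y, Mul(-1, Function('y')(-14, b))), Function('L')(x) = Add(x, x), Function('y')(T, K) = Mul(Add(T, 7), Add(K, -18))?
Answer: Mul(I, Pow(36627, Rational(1, 2))) ≈ Mul(191.38, I)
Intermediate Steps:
Function('y')(T, K) = Mul(Add(-18, K), Add(7, T)) (Function('y')(T, K) = Mul(Add(7, T), Add(-18, K)) = Mul(Add(-18, K), Add(7, T)))
Function('L')(x) = Mul(2, x)
Function('a')(b) = Add(-578, Mul(14, b)) (Function('a')(b) = Mul(2, Add(-163, Mul(-1, Add(-126, Mul(-18, -14), Mul(7, b), Mul(b, -14))))) = Mul(2, Add(-163, Mul(-1, Add(-126, 252, Mul(7, b), Mul(-14, b))))) = Mul(2, Add(-163, Mul(-1, Add(126, Mul(-7, b))))) = Mul(2, Add(-163, Add(-126, Mul(7, b)))) = Mul(2, Add(-289, Mul(7, b))) = Add(-578, Mul(14, b)))
Pow(Add(Add(Function('L')(-3), Mul(-343, 97)), Function('a')(-198)), Rational(1, 2)) = Pow(Add(Add(Mul(2, -3), Mul(-343, 97)), Add(-578, Mul(14, -198))), Rational(1, 2)) = Pow(Add(Add(-6, -33271), Add(-578, -2772)), Rational(1, 2)) = Pow(Add(-33277, -3350), Rational(1, 2)) = Pow(-36627, Rational(1, 2)) = Mul(I, Pow(36627, Rational(1, 2)))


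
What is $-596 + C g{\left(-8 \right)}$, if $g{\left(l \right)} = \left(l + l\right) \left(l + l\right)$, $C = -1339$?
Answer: $-343380$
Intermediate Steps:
$g{\left(l \right)} = 4 l^{2}$ ($g{\left(l \right)} = 2 l 2 l = 4 l^{2}$)
$-596 + C g{\left(-8 \right)} = -596 - 1339 \cdot 4 \left(-8\right)^{2} = -596 - 1339 \cdot 4 \cdot 64 = -596 - 342784 = -343380$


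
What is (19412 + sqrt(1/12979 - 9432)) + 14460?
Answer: 33872 + I*sqrt(1588862274533)/12979 ≈ 33872.0 + 97.119*I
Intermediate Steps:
(19412 + sqrt(1/12979 - 9432)) + 14460 = (19412 + sqrt(-122417927/12979)) + 14460 = (19412 + I*sqrt(1588862274533)/12979) + 14460 = 33872 + I*sqrt(1588862274533)/12979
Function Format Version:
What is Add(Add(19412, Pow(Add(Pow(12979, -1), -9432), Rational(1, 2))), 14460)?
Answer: Add(33872, Mul(Rational(1, 12979), I, Pow(1588862274533, Rational(1, 2)))) ≈ Add(33872., Mul(97.119, I))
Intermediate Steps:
Add(Add(19412, Pow(Add(Pow(12979, -1), -9432), Rational(1, 2))), 14460) = Add(Add(19412, Pow(Add(Rational(1, 12979), -9432), Rational(1, 2))), 14460) = Add(Add(19412, Pow(Rational(-122417927, 12979), Rational(1, 2))), 14460) = Add(Add(19412, Mul(Rational(1, 12979), I, Pow(1588862274533, Rational(1, 2)))), 14460) = Add(33872, Mul(Rational(1, 12979), I, Pow(1588862274533, Rational(1, 2))))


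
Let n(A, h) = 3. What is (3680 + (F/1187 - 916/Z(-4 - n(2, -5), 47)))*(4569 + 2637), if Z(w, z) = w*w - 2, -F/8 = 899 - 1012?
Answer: 1471888307496/55789 ≈ 2.6383e+7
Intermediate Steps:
F = 904 (F = -8*(899 - 1012) = -8*(-113) = 904)
Z(w, z) = -2 + w**2 (Z(w, z) = w**2 - 2 = -2 + w**2)
(3680 + (F/1187 - 916/Z(-4 - n(2, -5), 47)))*(4569 + 2637) = (3680 + (904/1187 - 916/(-2 + (-4 - 1*3)**2)))*(4569 + 2637) = (3680 + (904*(1/1187) - 916/(-2 + (-4 - 3)**2)))*7206 = (3680 + (904/1187 - 916/(-2 + (-7)**2)))*7206 = (3680 + (904/1187 - 916/(-2 + 49)))*7206 = (3680 + (904/1187 - 916/47))*7206 = (3680 - 1044804/55789)*7206 = (204258716/55789)*7206 = 1471888307496/55789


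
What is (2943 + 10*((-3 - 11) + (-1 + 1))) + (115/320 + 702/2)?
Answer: 201879/64 ≈ 3154.4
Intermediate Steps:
(2943 + 10*((-3 - 11) + (-1 + 1))) + (115/320 + 702/2) = (2943 + 10*(-14 + 0)) + (115*(1/320) + 702*(½)) = (2943 + 10*(-14)) + (23/64 + 351) = (2943 - 140) + 22487/64 = 2803 + 22487/64 = 201879/64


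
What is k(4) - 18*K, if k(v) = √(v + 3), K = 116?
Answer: -2088 + √7 ≈ -2085.4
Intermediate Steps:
k(v) = √(3 + v)
k(4) - 18*K = √(3 + 4) - 18*116 = √7 - 2088 = -2088 + √7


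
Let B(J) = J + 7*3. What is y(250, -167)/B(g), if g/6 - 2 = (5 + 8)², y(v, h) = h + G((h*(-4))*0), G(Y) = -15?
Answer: -182/1047 ≈ -0.17383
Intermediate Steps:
y(v, h) = -15 + h (y(v, h) = h - 15 = -15 + h)
g = 1026 (g = 12 + 6*(5 + 8)² = 12 + 6*13² = 12 + 6*169 = 12 + 1014 = 1026)
B(J) = 21 + J (B(J) = J + 21 = 21 + J)
y(250, -167)/B(g) = (-15 - 167)/(21 + 1026) = -182/1047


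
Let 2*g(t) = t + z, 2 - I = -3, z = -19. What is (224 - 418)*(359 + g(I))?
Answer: -68288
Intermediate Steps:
I = 5 (I = 2 - 1*(-3) = 2 + 3 = 5)
g(t) = -19/2 + t/2 (g(t) = (t - 19)/2 = (-19 + t)/2 = -19/2 + t/2)
(224 - 418)*(359 + g(I)) = (224 - 418)*(359 + (-19/2 + (1/2)*5)) = -194*(359 + (-19/2 + 5/2)) = -194*(359 - 7) = -194*352 = -68288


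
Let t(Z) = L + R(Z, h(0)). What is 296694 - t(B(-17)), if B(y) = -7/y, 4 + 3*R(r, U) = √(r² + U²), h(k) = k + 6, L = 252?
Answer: 889330/3 - √10453/51 ≈ 2.9644e+5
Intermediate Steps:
h(k) = 6 + k
R(r, U) = -4/3 + √(U² + r²)/3 (R(r, U) = -4/3 + √(r² + U²)/3 = -4/3 + √(U² + r²)/3)
t(Z) = 752/3 + √(36 + Z²)/3 (t(Z) = 252 + (-4/3 + √((6 + 0)² + Z²)/3) = 252 + (-4/3 + √(6² + Z²)/3) = 252 + (-4/3 + √(36 + Z²)/3) = 752/3 + √(36 + Z²)/3)
296694 - t(B(-17)) = 296694 - (752/3 + √(36 + (-7/(-17))²)/3) = 296694 - (752/3 + √(36 + (-7*(-1/17))²)/3) = 296694 - (752/3 + √(36 + (7/17)²)/3) = 296694 - (752/3 + √(36 + 49/289)/3) = 296694 - (752/3 + √(10453/289)/3) = 296694 - (752/3 + (√10453/17)/3) = 296694 - (752/3 + √10453/51) = 296694 + (-752/3 - √10453/51) = 889330/3 - √10453/51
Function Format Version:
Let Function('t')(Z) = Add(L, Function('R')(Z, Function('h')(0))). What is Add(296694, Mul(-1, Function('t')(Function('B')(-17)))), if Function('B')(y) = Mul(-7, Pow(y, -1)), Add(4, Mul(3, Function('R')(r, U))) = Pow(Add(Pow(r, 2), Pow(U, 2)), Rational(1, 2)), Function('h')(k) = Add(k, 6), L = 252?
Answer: Add(Rational(889330, 3), Mul(Rational(-1, 51), Pow(10453, Rational(1, 2)))) ≈ 2.9644e+5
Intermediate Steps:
Function('h')(k) = Add(6, k)
Function('R')(r, U) = Add(Rational(-4, 3), Mul(Rational(1, 3), Pow(Add(Pow(U, 2), Pow(r, 2)), Rational(1, 2)))) (Function('R')(r, U) = Add(Rational(-4, 3), Mul(Rational(1, 3), Pow(Add(Pow(r, 2), Pow(U, 2)), Rational(1, 2)))) = Add(Rational(-4, 3), Mul(Rational(1, 3), Pow(Add(Pow(U, 2), Pow(r, 2)), Rational(1, 2)))))
Function('t')(Z) = Add(Rational(752, 3), Mul(Rational(1, 3), Pow(Add(36, Pow(Z, 2)), Rational(1, 2)))) (Function('t')(Z) = Add(252, Add(Rational(-4, 3), Mul(Rational(1, 3), Pow(Add(Pow(Add(6, 0), 2), Pow(Z, 2)), Rational(1, 2))))) = Add(252, Add(Rational(-4, 3), Mul(Rational(1, 3), Pow(Add(Pow(6, 2), Pow(Z, 2)), Rational(1, 2))))) = Add(252, Add(Rational(-4, 3), Mul(Rational(1, 3), Pow(Add(36, Pow(Z, 2)), Rational(1, 2))))) = Add(Rational(752, 3), Mul(Rational(1, 3), Pow(Add(36, Pow(Z, 2)), Rational(1, 2)))))
Add(296694, Mul(-1, Function('t')(Function('B')(-17)))) = Add(296694, Mul(-1, Add(Rational(752, 3), Mul(Rational(1, 3), Pow(Add(36, Pow(Mul(-7, Pow(-17, -1)), 2)), Rational(1, 2)))))) = Add(296694, Mul(-1, Add(Rational(752, 3), Mul(Rational(1, 3), Pow(Add(36, Pow(Mul(-7, Rational(-1, 17)), 2)), Rational(1, 2)))))) = Add(296694, Mul(-1, Add(Rational(752, 3), Mul(Rational(1, 3), Pow(Add(36, Pow(Rational(7, 17), 2)), Rational(1, 2)))))) = Add(296694, Mul(-1, Add(Rational(752, 3), Mul(Rational(1, 3), Pow(Add(36, Rational(49, 289)), Rational(1, 2)))))) = Add(296694, Mul(-1, Add(Rational(752, 3), Mul(Rational(1, 3), Pow(Rational(10453, 289), Rational(1, 2)))))) = Add(296694, Mul(-1, Add(Rational(752, 3), Mul(Rational(1, 3), Mul(Rational(1, 17), Pow(10453, Rational(1, 2))))))) = Add(296694, Mul(-1, Add(Rational(752, 3), Mul(Rational(1, 51), Pow(10453, Rational(1, 2)))))) = Add(296694, Add(Rational(-752, 3), Mul(Rational(-1, 51), Pow(10453, Rational(1, 2))))) = Add(Rational(889330, 3), Mul(Rational(-1, 51), Pow(10453, Rational(1, 2))))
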